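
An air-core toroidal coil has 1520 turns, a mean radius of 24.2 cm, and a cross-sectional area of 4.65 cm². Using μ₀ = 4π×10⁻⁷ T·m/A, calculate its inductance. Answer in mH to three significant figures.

For a thin toroid, L = μ₀N²A/(2πR).
L = (4π×10⁻⁷)(1520)²(4.650×10^-4) / (2π×0.242 m) = 8.879×10^-4 H.

L ≈ 0.888 mH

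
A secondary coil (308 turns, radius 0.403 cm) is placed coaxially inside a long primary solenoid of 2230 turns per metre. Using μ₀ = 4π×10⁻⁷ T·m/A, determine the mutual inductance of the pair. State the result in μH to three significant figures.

M ≈ 44.0 μH

The outer solenoid produces a uniform field B₁ = μ₀n₁I₁ across the inner coil,
so the flux linkage is N₂Φ = N₂B₁A₂ = μ₀n₁N₂A₂·I₁, giving M = μ₀n₁N₂A₂.
A₂ = πr² = π(4.030×10^-3 m)² = 5.102×10^-5 m².
M = (4π×10⁻⁷)(2230)(308)(5.102×10^-5) = 4.404×10^-5 H.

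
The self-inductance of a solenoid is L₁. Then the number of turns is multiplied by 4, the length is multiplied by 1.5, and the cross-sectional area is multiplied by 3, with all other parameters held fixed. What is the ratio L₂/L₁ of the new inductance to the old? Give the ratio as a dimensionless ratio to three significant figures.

L₂/L₁ = 32.0

For a solenoid, L ∝ μᵣN²A/ℓ.
L₂/L₁ = (4)^2 × (1.5)^-1 × (3) = 32.0.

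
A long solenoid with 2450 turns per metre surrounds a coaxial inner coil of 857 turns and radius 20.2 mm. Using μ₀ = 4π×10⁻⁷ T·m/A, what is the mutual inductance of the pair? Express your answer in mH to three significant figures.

M ≈ 3.38 mH

The outer solenoid produces a uniform field B₁ = μ₀n₁I₁ across the inner coil,
so the flux linkage is N₂Φ = N₂B₁A₂ = μ₀n₁N₂A₂·I₁, giving M = μ₀n₁N₂A₂.
A₂ = πr² = π(2.020×10^-2 m)² = 1.282×10^-3 m².
M = (4π×10⁻⁷)(2450)(857)(1.282×10^-3) = 3.382×10^-3 H.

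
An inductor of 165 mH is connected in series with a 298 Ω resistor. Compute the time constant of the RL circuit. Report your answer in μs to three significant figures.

τ ≈ 554 μs

τ = L/R = (0.165 H)/(298 Ω) = 5.537×10^-4 s.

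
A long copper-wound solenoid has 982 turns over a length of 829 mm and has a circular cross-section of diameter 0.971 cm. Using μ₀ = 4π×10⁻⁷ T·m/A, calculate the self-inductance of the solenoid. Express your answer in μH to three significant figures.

A = π(d/2)² = π(4.855×10^-3 m)² = 7.405×10^-5 m².
For a long solenoid, L = μ₀N²A/ℓ.
L = (4π×10⁻⁷)(982)²(7.405×10^-5)/(0.829 m) = 1.082×10^-4 H.

L ≈ 108 μH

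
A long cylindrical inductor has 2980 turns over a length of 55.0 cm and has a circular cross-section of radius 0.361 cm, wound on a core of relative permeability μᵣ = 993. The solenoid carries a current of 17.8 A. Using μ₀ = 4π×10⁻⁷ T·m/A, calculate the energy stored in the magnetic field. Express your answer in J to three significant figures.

U ≈ 131 J

A = πr² = π(3.610×10^-3 m)² = 4.094×10^-5 m².
L = μ₀μᵣN²A/ℓ = (4π×10⁻⁷)(993)(2980)²(4.094×10^-5)/(0.55) = 0.8249 H.
U = ½LI² = ½(0.8249)(17.8)² = 130.7 J.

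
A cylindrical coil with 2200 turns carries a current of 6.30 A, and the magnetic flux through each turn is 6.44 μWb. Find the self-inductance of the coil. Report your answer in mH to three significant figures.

Self-inductance is defined by L = NΦ_B/I (flux linkage over current).
L = (2200)(6.440×10^-6 Wb)/(6.30 A) = 2.249×10^-3 H.

L ≈ 2.25 mH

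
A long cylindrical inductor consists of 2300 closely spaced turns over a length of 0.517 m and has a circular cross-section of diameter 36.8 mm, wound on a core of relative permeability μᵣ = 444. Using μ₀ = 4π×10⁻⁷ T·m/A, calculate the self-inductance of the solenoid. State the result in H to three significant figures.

L ≈ 6.07 H

A = π(d/2)² = π(1.840×10^-2 m)² = 1.064×10^-3 m².
For a long solenoid, L = μ₀μᵣN²A/ℓ.
L = (4π×10⁻⁷)(444)(2300)²(1.064×10^-3)/(0.517 m) = 6.072 H.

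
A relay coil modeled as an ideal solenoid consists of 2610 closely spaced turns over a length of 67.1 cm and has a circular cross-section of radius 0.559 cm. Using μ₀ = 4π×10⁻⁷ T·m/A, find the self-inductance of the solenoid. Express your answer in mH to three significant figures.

L ≈ 1.25 mH

A = πr² = π(5.590×10^-3 m)² = 9.817×10^-5 m².
For a long solenoid, L = μ₀N²A/ℓ.
L = (4π×10⁻⁷)(2610)²(9.817×10^-5)/(0.671 m) = 1.252×10^-3 H.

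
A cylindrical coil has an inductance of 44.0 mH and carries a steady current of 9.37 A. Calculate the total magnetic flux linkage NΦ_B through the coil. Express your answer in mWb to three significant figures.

From L = NΦ_B/I, the flux linkage is NΦ_B = LI.
NΦ_B = (4.400×10^-2 H)(9.37 A) = 0.4123 Wb.

NΦ_B ≈ 412 mWb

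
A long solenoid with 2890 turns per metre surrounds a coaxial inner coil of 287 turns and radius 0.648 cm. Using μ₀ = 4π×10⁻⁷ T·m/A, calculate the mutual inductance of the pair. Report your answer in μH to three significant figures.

M ≈ 137 μH

The outer solenoid produces a uniform field B₁ = μ₀n₁I₁ across the inner coil,
so the flux linkage is N₂Φ = N₂B₁A₂ = μ₀n₁N₂A₂·I₁, giving M = μ₀n₁N₂A₂.
A₂ = πr² = π(6.480×10^-3 m)² = 1.319×10^-4 m².
M = (4π×10⁻⁷)(2890)(287)(1.319×10^-4) = 1.37496×10^-4 H.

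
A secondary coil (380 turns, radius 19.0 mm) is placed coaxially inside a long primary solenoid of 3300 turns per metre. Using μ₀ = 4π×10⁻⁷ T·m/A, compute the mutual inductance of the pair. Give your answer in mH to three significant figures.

M ≈ 1.79 mH

The outer solenoid produces a uniform field B₁ = μ₀n₁I₁ across the inner coil,
so the flux linkage is N₂Φ = N₂B₁A₂ = μ₀n₁N₂A₂·I₁, giving M = μ₀n₁N₂A₂.
A₂ = πr² = π(1.900×10^-2 m)² = 1.134×10^-3 m².
M = (4π×10⁻⁷)(3300)(380)(1.134×10^-3) = 1.787×10^-3 H.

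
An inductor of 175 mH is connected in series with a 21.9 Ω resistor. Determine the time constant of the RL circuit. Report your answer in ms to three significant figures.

τ ≈ 7.99 ms

τ = L/R = (0.175 H)/(21.9 Ω) = 7.991×10^-3 s.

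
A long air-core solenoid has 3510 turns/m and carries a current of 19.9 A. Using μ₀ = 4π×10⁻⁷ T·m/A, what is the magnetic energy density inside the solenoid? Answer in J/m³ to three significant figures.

B = μ₀nI = (4π×10⁻⁷)(3.510×10^3)(19.9) = 8.777×10^-2 T.
u = B²/(2μ₀) = (8.777×10^-2)²/(2×4π×10⁻⁷) = 3.065×10^3 J/m³.

u ≈ 3070 J/m³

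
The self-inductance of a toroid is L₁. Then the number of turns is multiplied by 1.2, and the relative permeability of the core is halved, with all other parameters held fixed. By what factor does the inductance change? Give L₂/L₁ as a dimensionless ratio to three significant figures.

For a toroid, L ∝ μᵣN²A/R.
L₂/L₁ = (1.2)^2 × (0.5) = 0.720.

L₂/L₁ = 0.720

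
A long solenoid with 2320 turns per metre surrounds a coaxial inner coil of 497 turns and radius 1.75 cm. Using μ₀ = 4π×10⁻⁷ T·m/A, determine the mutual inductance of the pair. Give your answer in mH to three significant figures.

M ≈ 1.39 mH

The outer solenoid produces a uniform field B₁ = μ₀n₁I₁ across the inner coil,
so the flux linkage is N₂Φ = N₂B₁A₂ = μ₀n₁N₂A₂·I₁, giving M = μ₀n₁N₂A₂.
A₂ = πr² = π(1.750×10^-2 m)² = 9.621×10^-4 m².
M = (4π×10⁻⁷)(2320)(497)(9.621×10^-4) = 1.394×10^-3 H.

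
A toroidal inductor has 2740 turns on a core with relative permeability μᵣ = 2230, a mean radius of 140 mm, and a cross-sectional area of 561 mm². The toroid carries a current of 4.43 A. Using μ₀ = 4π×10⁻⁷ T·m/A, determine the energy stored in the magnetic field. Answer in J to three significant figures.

L = μ₀μᵣN²A/(2πR) = (4π×10⁻⁷)(2230)(2740)²(5.610×10^-4)/(2π×0.14) = 13.42 H.
U = ½LI² = ½(13.42)(4.43)² = 131.7 J.

U ≈ 132 J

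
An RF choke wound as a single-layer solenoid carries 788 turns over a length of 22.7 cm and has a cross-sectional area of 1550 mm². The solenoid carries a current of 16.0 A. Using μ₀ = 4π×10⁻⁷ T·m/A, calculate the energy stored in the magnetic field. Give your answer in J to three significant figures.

U ≈ 0.682 J

A = 1550 mm² = 1.550×10^-3 m².
L = μ₀N²A/ℓ = (4π×10⁻⁷)(788)²(1.550×10^-3)/(0.227) = 5.328×10^-3 H.
U = ½LI² = ½(5.328×10^-3)(16.0)² = 0.682 J.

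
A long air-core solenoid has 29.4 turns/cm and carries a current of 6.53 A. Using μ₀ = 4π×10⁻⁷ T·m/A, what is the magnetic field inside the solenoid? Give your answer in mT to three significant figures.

B ≈ 24.1 mT

Inside a long solenoid, B = μ₀nI.
B = (4π×10⁻⁷)(2.940×10^3 m⁻¹)(6.53 A) = 2.413×10^-2 T.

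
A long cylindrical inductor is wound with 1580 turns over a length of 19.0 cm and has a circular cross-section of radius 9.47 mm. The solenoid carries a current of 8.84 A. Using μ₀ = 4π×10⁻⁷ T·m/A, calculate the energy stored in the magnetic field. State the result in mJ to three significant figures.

A = πr² = π(9.470×10^-3 m)² = 2.817×10^-4 m².
L = μ₀N²A/ℓ = (4π×10⁻⁷)(1580)²(2.817×10^-4)/(0.19) = 4.652×10^-3 H.
U = ½LI² = ½(4.652×10^-3)(8.84)² = 0.1818 J.

U ≈ 182 mJ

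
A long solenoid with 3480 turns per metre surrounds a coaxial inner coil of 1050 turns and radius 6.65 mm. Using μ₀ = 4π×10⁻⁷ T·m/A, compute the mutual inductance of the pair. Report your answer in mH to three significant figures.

M ≈ 0.638 mH

The outer solenoid produces a uniform field B₁ = μ₀n₁I₁ across the inner coil,
so the flux linkage is N₂Φ = N₂B₁A₂ = μ₀n₁N₂A₂·I₁, giving M = μ₀n₁N₂A₂.
A₂ = πr² = π(6.650×10^-3 m)² = 1.389×10^-4 m².
M = (4π×10⁻⁷)(3480)(1050)(1.389×10^-4) = 6.379×10^-4 H.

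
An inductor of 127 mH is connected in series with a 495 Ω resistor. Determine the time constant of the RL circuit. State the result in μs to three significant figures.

τ = L/R = (0.127 H)/(495 Ω) = 2.566×10^-4 s.

τ ≈ 257 μs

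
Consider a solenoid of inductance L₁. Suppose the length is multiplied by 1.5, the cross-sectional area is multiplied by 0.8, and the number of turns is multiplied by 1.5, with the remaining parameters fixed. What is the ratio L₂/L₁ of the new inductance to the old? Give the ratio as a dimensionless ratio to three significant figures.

For a solenoid, L ∝ μᵣN²A/ℓ.
L₂/L₁ = (1.5)^-1 × (0.8) × (1.5)^2 = 1.20.

L₂/L₁ = 1.20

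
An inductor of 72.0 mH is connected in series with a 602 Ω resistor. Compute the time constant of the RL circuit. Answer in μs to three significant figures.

τ = L/R = (7.200×10^-2 H)/(602 Ω) = 1.196×10^-4 s.

τ ≈ 120 μs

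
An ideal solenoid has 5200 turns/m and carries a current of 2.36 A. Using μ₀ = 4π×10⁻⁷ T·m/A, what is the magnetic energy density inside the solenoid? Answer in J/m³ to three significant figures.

u ≈ 94.6 J/m³

B = μ₀nI = (4π×10⁻⁷)(5.200×10^3)(2.36) = 1.542×10^-2 T.
u = B²/(2μ₀) = (1.542×10^-2)²/(2×4π×10⁻⁷) = 94.63 J/m³.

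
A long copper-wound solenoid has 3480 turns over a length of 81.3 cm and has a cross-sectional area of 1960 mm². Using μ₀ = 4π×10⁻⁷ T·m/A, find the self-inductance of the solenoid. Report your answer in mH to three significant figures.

A = 1960 mm² = 1.960×10^-3 m².
For a long solenoid, L = μ₀N²A/ℓ.
L = (4π×10⁻⁷)(3480)²(1.960×10^-3)/(0.813 m) = 3.669×10^-2 H.

L ≈ 36.7 mH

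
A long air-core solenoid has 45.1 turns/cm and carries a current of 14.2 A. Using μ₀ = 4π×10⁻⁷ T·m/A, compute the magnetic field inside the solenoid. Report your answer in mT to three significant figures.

Inside a long solenoid, B = μ₀nI.
B = (4π×10⁻⁷)(4.510×10^3 m⁻¹)(14.2 A) = 8.048×10^-2 T.

B ≈ 80.5 mT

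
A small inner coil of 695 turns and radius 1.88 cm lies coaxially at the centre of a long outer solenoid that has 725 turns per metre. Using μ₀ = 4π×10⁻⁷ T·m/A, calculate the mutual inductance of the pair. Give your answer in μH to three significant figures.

The outer solenoid produces a uniform field B₁ = μ₀n₁I₁ across the inner coil,
so the flux linkage is N₂Φ = N₂B₁A₂ = μ₀n₁N₂A₂·I₁, giving M = μ₀n₁N₂A₂.
A₂ = πr² = π(1.880×10^-2 m)² = 1.110×10^-3 m².
M = (4π×10⁻⁷)(725)(695)(1.110×10^-3) = 7.031×10^-4 H.

M ≈ 703 μH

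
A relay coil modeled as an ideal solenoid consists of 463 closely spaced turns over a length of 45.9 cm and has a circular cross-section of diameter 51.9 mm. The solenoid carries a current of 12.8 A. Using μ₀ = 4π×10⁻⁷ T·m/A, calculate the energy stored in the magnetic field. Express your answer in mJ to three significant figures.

A = π(d/2)² = π(2.595×10^-2 m)² = 2.116×10^-3 m².
L = μ₀N²A/ℓ = (4π×10⁻⁷)(463)²(2.116×10^-3)/(0.459) = 1.242×10^-3 H.
U = ½LI² = ½(1.242×10^-3)(12.8)² = 0.1017 J.

U ≈ 102 mJ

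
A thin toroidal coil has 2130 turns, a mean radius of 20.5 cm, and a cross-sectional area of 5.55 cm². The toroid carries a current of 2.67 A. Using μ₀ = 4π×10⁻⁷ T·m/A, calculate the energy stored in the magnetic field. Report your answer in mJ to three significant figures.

L = μ₀N²A/(2πR) = (4π×10⁻⁷)(2130)²(5.550×10^-4)/(2π×0.205) = 2.457×10^-3 H.
U = ½LI² = ½(2.457×10^-3)(2.67)² = 8.756×10^-3 J.

U ≈ 8.76 mJ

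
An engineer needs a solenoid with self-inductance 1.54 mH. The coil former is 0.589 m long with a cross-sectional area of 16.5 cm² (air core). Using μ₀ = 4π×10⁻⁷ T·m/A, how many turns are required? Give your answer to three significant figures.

N ≈ 661 turns

A = 16.5 cm² = 1.650×10^-3 m².
From L = μ₀N²A/ℓ, N = √(Lℓ / (μ₀A)).
N = √[(1.540×10^-3)(0.589) / ((4π×10⁻⁷)×1.650×10^-3)] = √(4.3746×10^5) ≈ 661.4.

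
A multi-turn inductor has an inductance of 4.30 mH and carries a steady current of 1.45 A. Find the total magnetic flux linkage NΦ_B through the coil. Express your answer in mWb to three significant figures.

NΦ_B ≈ 6.24 mWb

From L = NΦ_B/I, the flux linkage is NΦ_B = LI.
NΦ_B = (4.300×10^-3 H)(1.45 A) = 6.235×10^-3 Wb.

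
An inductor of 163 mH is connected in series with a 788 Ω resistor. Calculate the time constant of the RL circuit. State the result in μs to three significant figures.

τ = L/R = (0.163 H)/(788 Ω) = 2.069×10^-4 s.

τ ≈ 207 μs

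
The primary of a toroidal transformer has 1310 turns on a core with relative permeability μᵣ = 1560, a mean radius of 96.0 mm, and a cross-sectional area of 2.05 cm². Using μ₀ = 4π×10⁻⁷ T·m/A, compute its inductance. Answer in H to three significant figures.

L ≈ 1.14 H

For a thin toroid, L = μ₀μᵣN²A/(2πR).
L = (4π×10⁻⁷)(1560)(1310)²(2.050×10^-4) / (2π×9.600×10^-2 m) = 1.143 H.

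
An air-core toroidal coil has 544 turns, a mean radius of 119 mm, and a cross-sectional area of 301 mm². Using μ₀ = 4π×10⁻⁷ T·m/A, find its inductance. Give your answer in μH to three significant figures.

L ≈ 150 μH

For a thin toroid, L = μ₀N²A/(2πR).
L = (4π×10⁻⁷)(544)²(3.010×10^-4) / (2π×0.119 m) = 1.497×10^-4 H.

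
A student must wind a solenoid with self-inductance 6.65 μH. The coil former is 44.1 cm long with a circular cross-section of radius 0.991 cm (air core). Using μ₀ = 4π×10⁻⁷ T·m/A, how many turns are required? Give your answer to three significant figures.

A = πr² = π(9.910×10^-3 m)² = 3.085×10^-4 m².
From L = μ₀N²A/ℓ, N = √(Lℓ / (μ₀A)).
N = √[(6.650×10^-6)(0.441) / ((4π×10⁻⁷)×3.085×10^-4)] = √(7.564×10^3) ≈ 87.0.

N ≈ 87 turns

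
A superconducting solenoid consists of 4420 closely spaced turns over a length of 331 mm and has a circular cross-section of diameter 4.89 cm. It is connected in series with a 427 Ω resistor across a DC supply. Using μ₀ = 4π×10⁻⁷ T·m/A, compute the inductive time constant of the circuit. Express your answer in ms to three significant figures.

τ ≈ 0.326 ms

A = π(d/2)² = π(2.445×10^-2 m)² = 1.878×10^-3 m².
L = μ₀N²A/ℓ = (4π×10⁻⁷)(4420)²(1.878×10^-3)/(0.331) = 0.1393 H.
τ = L/R = (0.1393)/(427) = 3.262×10^-4 s.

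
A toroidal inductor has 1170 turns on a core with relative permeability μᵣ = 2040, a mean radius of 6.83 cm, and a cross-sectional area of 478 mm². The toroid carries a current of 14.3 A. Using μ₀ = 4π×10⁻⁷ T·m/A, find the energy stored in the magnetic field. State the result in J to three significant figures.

L = μ₀μᵣN²A/(2πR) = (4π×10⁻⁷)(2040)(1170)²(4.780×10^-4)/(2π×6.830×10^-2) = 3.909 H.
U = ½LI² = ½(3.909)(14.3)² = 399.7 J.

U ≈ 400 J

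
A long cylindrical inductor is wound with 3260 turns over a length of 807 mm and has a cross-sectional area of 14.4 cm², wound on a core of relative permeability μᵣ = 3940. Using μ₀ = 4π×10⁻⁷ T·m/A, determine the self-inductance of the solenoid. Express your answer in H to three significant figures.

A = 14.4 cm² = 1.440×10^-3 m².
For a long solenoid, L = μ₀μᵣN²A/ℓ.
L = (4π×10⁻⁷)(3940)(3260)²(1.440×10^-3)/(0.807 m) = 93.89 H.

L ≈ 93.9 H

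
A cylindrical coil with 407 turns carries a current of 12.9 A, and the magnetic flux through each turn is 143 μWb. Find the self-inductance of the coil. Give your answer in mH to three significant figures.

L ≈ 4.51 mH

Self-inductance is defined by L = NΦ_B/I (flux linkage over current).
L = (407)(1.430×10^-4 Wb)/(12.9 A) = 4.512×10^-3 H.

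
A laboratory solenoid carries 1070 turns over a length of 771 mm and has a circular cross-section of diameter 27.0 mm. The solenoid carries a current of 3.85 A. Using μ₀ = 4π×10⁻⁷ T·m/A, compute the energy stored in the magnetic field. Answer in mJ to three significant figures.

A = π(d/2)² = π(1.350×10^-2 m)² = 5.726×10^-4 m².
L = μ₀N²A/ℓ = (4π×10⁻⁷)(1070)²(5.726×10^-4)/(0.771) = 1.068×10^-3 H.
U = ½LI² = ½(1.068×10^-3)(3.85)² = 7.918×10^-3 J.

U ≈ 7.92 mJ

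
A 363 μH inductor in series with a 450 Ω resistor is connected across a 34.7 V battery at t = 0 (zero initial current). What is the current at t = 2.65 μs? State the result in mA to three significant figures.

τ = L/R = 3.630×10^-4/450 = 8.067×10^-7 s; final current I_∞ = ε/R = 34.7/450 = 7.711×10^-2 A.
I(t) = I_∞(1 − e^(−t/τ)) with t/τ = 3.285.
I = (7.711×10^-2)(1 − e^(−3.285)) = 7.422×10^-2 A.

I ≈ 74.2 mA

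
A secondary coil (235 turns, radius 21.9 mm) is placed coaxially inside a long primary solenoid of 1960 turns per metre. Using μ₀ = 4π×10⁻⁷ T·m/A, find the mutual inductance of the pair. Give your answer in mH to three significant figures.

M ≈ 0.872 mH

The outer solenoid produces a uniform field B₁ = μ₀n₁I₁ across the inner coil,
so the flux linkage is N₂Φ = N₂B₁A₂ = μ₀n₁N₂A₂·I₁, giving M = μ₀n₁N₂A₂.
A₂ = πr² = π(2.190×10^-2 m)² = 1.507×10^-3 m².
M = (4π×10⁻⁷)(1960)(235)(1.507×10^-3) = 8.721×10^-4 H.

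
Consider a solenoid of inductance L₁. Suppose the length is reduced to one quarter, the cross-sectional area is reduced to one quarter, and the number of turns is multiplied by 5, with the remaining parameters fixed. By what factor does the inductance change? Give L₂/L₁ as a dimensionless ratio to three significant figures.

L₂/L₁ = 25.0

For a solenoid, L ∝ μᵣN²A/ℓ.
L₂/L₁ = (0.25)^-1 × (0.25) × (5)^2 = 25.0.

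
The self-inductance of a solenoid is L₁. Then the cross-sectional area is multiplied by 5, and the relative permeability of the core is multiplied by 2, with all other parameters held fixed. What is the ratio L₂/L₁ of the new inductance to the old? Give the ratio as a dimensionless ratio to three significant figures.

For a solenoid, L ∝ μᵣN²A/ℓ.
L₂/L₁ = (5) × (2) = 10.0.

L₂/L₁ = 10.0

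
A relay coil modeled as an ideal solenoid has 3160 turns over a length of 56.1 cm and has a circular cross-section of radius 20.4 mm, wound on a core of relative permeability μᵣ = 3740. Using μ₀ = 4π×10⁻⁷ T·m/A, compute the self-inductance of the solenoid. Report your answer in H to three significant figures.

A = πr² = π(2.040×10^-2 m)² = 1.307×10^-3 m².
For a long solenoid, L = μ₀μᵣN²A/ℓ.
L = (4π×10⁻⁷)(3740)(3160)²(1.307×10^-3)/(0.561 m) = 109.4 H.

L ≈ 109 H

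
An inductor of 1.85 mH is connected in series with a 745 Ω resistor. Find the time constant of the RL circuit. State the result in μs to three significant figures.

τ ≈ 2.48 μs

τ = L/R = (1.850×10^-3 H)/(745 Ω) = 2.483×10^-6 s.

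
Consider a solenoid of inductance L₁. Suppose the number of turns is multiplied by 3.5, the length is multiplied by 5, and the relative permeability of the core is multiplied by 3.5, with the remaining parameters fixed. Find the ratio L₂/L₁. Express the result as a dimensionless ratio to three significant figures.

L₂/L₁ = 8.58

For a solenoid, L ∝ μᵣN²A/ℓ.
L₂/L₁ = (3.5)^2 × (5)^-1 × (3.5) = 8.58.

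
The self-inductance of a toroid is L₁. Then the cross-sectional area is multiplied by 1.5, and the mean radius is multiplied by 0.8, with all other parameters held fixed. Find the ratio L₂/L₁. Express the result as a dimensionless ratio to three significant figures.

L₂/L₁ = 1.88

For a toroid, L ∝ μᵣN²A/R.
L₂/L₁ = (1.5) × (0.8)^-1 = 1.88.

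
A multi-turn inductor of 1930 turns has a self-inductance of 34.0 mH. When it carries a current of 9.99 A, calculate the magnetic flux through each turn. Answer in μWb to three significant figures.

Φ_B ≈ 176 μWb

From L = NΦ_B/I, the flux per turn is Φ_B = LI/N.
Φ_B = (3.400×10^-2 H)(9.99 A)/1930 = 1.760×10^-4 Wb.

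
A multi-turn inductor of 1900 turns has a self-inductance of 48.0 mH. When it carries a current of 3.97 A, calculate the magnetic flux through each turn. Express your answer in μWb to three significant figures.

From L = NΦ_B/I, the flux per turn is Φ_B = LI/N.
Φ_B = (4.800×10^-2 H)(3.97 A)/1900 = 1.003×10^-4 Wb.

Φ_B ≈ 100 μWb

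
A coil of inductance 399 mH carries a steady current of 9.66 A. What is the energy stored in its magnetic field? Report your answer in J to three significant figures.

U ≈ 18.6 J

Stored magnetic energy: U = ½LI².
U = ½(0.399 H)(9.66 A)² = 18.62 J.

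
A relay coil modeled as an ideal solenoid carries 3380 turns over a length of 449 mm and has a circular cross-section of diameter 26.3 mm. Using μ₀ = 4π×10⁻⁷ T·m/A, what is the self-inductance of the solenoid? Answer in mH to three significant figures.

L ≈ 17.4 mH

A = π(d/2)² = π(1.315×10^-2 m)² = 5.433×10^-4 m².
For a long solenoid, L = μ₀N²A/ℓ.
L = (4π×10⁻⁷)(3380)²(5.433×10^-4)/(0.449 m) = 1.737×10^-2 H.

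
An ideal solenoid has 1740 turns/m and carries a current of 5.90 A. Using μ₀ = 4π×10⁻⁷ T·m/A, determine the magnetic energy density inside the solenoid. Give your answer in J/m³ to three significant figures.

u ≈ 66.2 J/m³

B = μ₀nI = (4π×10⁻⁷)(1.740×10^3)(5.90) = 1.290×10^-2 T.
u = B²/(2μ₀) = (1.290×10^-2)²/(2×4π×10⁻⁷) = 66.22 J/m³.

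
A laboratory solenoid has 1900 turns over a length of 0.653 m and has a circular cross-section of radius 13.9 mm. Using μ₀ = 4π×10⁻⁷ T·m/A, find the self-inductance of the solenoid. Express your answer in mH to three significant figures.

A = πr² = π(1.390×10^-2 m)² = 6.070×10^-4 m².
For a long solenoid, L = μ₀N²A/ℓ.
L = (4π×10⁻⁷)(1900)²(6.070×10^-4)/(0.653 m) = 4.217×10^-3 H.

L ≈ 4.22 mH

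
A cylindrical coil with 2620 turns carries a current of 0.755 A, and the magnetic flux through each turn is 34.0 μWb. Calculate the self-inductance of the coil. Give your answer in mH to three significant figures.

L ≈ 118 mH

Self-inductance is defined by L = NΦ_B/I (flux linkage over current).
L = (2620)(3.400×10^-5 Wb)/(0.755 A) = 0.118 H.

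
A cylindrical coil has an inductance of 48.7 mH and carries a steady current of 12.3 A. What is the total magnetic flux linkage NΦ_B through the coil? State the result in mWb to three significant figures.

NΦ_B ≈ 599 mWb

From L = NΦ_B/I, the flux linkage is NΦ_B = LI.
NΦ_B = (4.870×10^-2 H)(12.3 A) = 0.599 Wb.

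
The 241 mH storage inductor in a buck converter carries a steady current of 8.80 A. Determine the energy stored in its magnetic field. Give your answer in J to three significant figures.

Stored magnetic energy: U = ½LI².
U = ½(0.241 H)(8.80 A)² = 9.332 J.

U ≈ 9.33 J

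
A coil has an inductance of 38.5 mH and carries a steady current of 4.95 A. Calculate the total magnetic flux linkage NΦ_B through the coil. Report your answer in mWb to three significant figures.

NΦ_B ≈ 191 mWb

From L = NΦ_B/I, the flux linkage is NΦ_B = LI.
NΦ_B = (3.850×10^-2 H)(4.95 A) = 0.1906 Wb.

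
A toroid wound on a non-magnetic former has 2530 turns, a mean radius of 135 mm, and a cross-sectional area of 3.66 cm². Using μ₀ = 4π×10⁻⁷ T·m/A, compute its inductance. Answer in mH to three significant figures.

For a thin toroid, L = μ₀N²A/(2πR).
L = (4π×10⁻⁷)(2530)²(3.660×10^-4) / (2π×0.135 m) = 3.471×10^-3 H.

L ≈ 3.47 mH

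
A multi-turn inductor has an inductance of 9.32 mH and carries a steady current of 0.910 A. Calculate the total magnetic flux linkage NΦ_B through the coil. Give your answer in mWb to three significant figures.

NΦ_B ≈ 8.48 mWb

From L = NΦ_B/I, the flux linkage is NΦ_B = LI.
NΦ_B = (9.320×10^-3 H)(0.910 A) = 8.481×10^-3 Wb.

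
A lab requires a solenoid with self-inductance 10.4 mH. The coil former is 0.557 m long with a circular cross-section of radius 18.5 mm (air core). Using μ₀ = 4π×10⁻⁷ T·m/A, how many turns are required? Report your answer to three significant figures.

A = πr² = π(1.850×10^-2 m)² = 1.075×10^-3 m².
From L = μ₀N²A/ℓ, N = √(Lℓ / (μ₀A)).
N = √[(1.040×10^-2)(0.557) / ((4π×10⁻⁷)×1.075×10^-3)] = √(4.287×10^6) ≈ 2070.6.

N ≈ 2070 turns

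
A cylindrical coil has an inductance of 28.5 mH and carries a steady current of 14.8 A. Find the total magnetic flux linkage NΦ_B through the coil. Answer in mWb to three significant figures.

From L = NΦ_B/I, the flux linkage is NΦ_B = LI.
NΦ_B = (2.850×10^-2 H)(14.8 A) = 0.4218 Wb.

NΦ_B ≈ 422 mWb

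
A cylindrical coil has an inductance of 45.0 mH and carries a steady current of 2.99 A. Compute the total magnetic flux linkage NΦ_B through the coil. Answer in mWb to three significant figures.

From L = NΦ_B/I, the flux linkage is NΦ_B = LI.
NΦ_B = (4.500×10^-2 H)(2.99 A) = 0.1346 Wb.

NΦ_B ≈ 135 mWb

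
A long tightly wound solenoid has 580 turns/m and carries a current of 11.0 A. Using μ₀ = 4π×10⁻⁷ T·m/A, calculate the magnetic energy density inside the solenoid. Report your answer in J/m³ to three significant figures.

B = μ₀nI = (4π×10⁻⁷)(580)(11.0) = 8.017×10^-3 T.
u = B²/(2μ₀) = (8.017×10^-3)²/(2×4π×10⁻⁷) = 25.58 J/m³.

u ≈ 25.6 J/m³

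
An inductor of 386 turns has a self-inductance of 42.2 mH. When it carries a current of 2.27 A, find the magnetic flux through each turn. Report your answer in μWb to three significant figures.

From L = NΦ_B/I, the flux per turn is Φ_B = LI/N.
Φ_B = (4.220×10^-2 H)(2.27 A)/386 = 2.482×10^-4 Wb.

Φ_B ≈ 248 μWb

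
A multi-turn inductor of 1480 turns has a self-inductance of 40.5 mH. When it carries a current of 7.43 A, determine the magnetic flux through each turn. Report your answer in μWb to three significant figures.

Φ_B ≈ 203 μWb

From L = NΦ_B/I, the flux per turn is Φ_B = LI/N.
Φ_B = (4.050×10^-2 H)(7.43 A)/1480 = 2.033×10^-4 Wb.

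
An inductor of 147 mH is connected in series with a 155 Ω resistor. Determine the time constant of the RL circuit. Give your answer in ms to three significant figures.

τ = L/R = (0.147 H)/(155 Ω) = 9.484×10^-4 s.

τ ≈ 0.948 ms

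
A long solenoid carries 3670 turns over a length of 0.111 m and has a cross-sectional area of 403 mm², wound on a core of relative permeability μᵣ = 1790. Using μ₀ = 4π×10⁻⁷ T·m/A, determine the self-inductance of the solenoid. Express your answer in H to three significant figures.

L ≈ 110 H

A = 403 mm² = 4.030×10^-4 m².
For a long solenoid, L = μ₀μᵣN²A/ℓ.
L = (4π×10⁻⁷)(1790)(3670)²(4.030×10^-4)/(0.111 m) = 110 H.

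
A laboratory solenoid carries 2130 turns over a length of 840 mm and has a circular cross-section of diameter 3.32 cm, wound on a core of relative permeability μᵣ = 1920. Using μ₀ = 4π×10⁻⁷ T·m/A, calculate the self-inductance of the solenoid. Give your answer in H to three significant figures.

L ≈ 11.3 H

A = π(d/2)² = π(1.660×10^-2 m)² = 8.657×10^-4 m².
For a long solenoid, L = μ₀μᵣN²A/ℓ.
L = (4π×10⁻⁷)(1920)(2130)²(8.657×10^-4)/(0.84 m) = 11.28 H.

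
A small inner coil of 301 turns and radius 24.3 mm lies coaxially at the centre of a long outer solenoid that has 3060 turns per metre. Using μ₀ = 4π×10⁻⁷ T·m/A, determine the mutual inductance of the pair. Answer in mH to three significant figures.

M ≈ 2.15 mH

The outer solenoid produces a uniform field B₁ = μ₀n₁I₁ across the inner coil,
so the flux linkage is N₂Φ = N₂B₁A₂ = μ₀n₁N₂A₂·I₁, giving M = μ₀n₁N₂A₂.
A₂ = πr² = π(2.430×10^-2 m)² = 1.855×10^-3 m².
M = (4π×10⁻⁷)(3060)(301)(1.855×10^-3) = 2.147×10^-3 H.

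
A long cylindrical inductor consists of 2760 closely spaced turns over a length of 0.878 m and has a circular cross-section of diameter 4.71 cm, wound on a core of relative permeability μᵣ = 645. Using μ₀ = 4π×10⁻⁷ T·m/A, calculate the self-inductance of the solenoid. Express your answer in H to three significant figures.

L ≈ 12.3 H

A = π(d/2)² = π(2.355×10^-2 m)² = 1.742×10^-3 m².
For a long solenoid, L = μ₀μᵣN²A/ℓ.
L = (4π×10⁻⁷)(645)(2760)²(1.742×10^-3)/(0.878 m) = 12.25 H.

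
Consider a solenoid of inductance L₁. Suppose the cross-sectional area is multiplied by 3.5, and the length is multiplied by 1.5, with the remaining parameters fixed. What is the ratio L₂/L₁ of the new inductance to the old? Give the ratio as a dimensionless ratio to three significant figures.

L₂/L₁ = 2.33

For a solenoid, L ∝ μᵣN²A/ℓ.
L₂/L₁ = (3.5) × (1.5)^-1 = 2.33.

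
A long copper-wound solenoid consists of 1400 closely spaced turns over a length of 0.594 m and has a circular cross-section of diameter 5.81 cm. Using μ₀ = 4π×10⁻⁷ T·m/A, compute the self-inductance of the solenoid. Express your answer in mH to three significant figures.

L ≈ 11.0 mH

A = π(d/2)² = π(2.905×10^-2 m)² = 2.651×10^-3 m².
For a long solenoid, L = μ₀N²A/ℓ.
L = (4π×10⁻⁷)(1400)²(2.651×10^-3)/(0.594 m) = 1.099×10^-2 H.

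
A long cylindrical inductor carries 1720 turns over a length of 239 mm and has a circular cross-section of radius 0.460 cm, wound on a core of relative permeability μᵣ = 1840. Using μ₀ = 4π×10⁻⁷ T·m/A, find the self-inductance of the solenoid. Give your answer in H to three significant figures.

L ≈ 1.90 H

A = πr² = π(4.600×10^-3 m)² = 6.648×10^-5 m².
For a long solenoid, L = μ₀μᵣN²A/ℓ.
L = (4π×10⁻⁷)(1840)(1720)²(6.648×10^-5)/(0.239 m) = 1.903 H.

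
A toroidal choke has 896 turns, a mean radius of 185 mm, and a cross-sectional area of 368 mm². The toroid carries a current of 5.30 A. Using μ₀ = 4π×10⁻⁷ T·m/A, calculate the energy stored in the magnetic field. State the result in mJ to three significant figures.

L = μ₀N²A/(2πR) = (4π×10⁻⁷)(896)²(3.680×10^-4)/(2π×0.185) = 3.194×10^-4 H.
U = ½LI² = ½(3.194×10^-4)(5.30)² = 4.486×10^-3 J.

U ≈ 4.49 mJ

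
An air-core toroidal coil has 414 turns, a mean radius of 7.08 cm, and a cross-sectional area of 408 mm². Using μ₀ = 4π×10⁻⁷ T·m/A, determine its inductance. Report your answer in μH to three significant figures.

For a thin toroid, L = μ₀N²A/(2πR).
L = (4π×10⁻⁷)(414)²(4.080×10^-4) / (2π×7.080×10^-2 m) = 1.975×10^-4 H.

L ≈ 198 μH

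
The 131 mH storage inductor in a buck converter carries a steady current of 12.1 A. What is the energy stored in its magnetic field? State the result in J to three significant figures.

Stored magnetic energy: U = ½LI².
U = ½(0.131 H)(12.1 A)² = 9.59 J.

U ≈ 9.59 J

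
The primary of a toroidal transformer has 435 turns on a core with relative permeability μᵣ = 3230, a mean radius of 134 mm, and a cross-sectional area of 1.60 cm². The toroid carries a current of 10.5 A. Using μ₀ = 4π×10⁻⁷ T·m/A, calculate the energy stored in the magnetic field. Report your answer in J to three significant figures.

U ≈ 8.05 J

L = μ₀μᵣN²A/(2πR) = (4π×10⁻⁷)(3230)(435)²(1.600×10^-4)/(2π×0.134) = 0.146 H.
U = ½LI² = ½(0.146)(10.5)² = 8.046 J.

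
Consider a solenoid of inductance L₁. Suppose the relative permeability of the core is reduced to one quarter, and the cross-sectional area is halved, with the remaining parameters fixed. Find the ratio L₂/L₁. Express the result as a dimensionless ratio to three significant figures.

L₂/L₁ = 0.125

For a solenoid, L ∝ μᵣN²A/ℓ.
L₂/L₁ = (0.25) × (0.5) = 0.125.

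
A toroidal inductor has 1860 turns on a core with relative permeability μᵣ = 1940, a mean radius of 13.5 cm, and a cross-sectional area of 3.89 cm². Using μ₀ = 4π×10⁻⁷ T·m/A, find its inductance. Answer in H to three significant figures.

For a thin toroid, L = μ₀μᵣN²A/(2πR).
L = (4π×10⁻⁷)(1940)(1860)²(3.890×10^-4) / (2π×0.135 m) = 3.868 H.

L ≈ 3.87 H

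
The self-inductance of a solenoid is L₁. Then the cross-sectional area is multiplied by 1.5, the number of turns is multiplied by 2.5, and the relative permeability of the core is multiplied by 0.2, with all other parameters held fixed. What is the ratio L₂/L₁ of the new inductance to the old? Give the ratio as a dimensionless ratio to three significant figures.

L₂/L₁ = 1.88

For a solenoid, L ∝ μᵣN²A/ℓ.
L₂/L₁ = (1.5) × (2.5)^2 × (0.2) = 1.88.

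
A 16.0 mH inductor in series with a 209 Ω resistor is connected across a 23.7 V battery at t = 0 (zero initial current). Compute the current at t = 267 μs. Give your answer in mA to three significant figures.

τ = L/R = 1.600×10^-2/209 = 7.656×10^-5 s; final current I_∞ = ε/R = 23.7/209 = 0.1134 A.
I(t) = I_∞(1 − e^(−t/τ)) with t/τ = 3.488.
I = (0.1134)(1 − e^(−3.488)) = 0.1099 A.

I ≈ 110 mA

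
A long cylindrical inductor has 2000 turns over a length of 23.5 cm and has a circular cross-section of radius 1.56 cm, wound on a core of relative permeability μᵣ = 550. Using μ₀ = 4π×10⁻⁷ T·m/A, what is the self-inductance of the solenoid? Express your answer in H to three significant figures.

L ≈ 8.99 H

A = πr² = π(1.560×10^-2 m)² = 7.645×10^-4 m².
For a long solenoid, L = μ₀μᵣN²A/ℓ.
L = (4π×10⁻⁷)(550)(2000)²(7.645×10^-4)/(0.235 m) = 8.994 H.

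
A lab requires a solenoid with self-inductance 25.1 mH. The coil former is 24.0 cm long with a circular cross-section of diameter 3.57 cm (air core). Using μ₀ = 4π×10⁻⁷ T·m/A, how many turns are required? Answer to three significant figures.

N ≈ 2190 turns

A = π(d/2)² = π(1.785×10^-2 m)² = 1.001×10^-3 m².
From L = μ₀N²A/ℓ, N = √(Lℓ / (μ₀A)).
N = √[(2.510×10^-2)(0.24) / ((4π×10⁻⁷)×1.001×10^-3)] = √(4.789×10^6) ≈ 2188.4.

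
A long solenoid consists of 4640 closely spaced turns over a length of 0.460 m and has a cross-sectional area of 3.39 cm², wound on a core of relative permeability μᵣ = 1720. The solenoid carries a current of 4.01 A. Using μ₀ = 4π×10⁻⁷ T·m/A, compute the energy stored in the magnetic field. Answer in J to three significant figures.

U ≈ 276 J

A = 3.39 cm² = 3.390×10^-4 m².
L = μ₀μᵣN²A/ℓ = (4π×10⁻⁷)(1720)(4640)²(3.390×10^-4)/(0.46) = 34.29 H.
U = ½LI² = ½(34.29)(4.01)² = 275.7 J.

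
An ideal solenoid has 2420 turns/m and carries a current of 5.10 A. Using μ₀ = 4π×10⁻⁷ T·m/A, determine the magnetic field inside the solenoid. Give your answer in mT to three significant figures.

B ≈ 15.5 mT

Inside a long solenoid, B = μ₀nI.
B = (4π×10⁻⁷)(2.420×10^3 m⁻¹)(5.10 A) = 1.551×10^-2 T.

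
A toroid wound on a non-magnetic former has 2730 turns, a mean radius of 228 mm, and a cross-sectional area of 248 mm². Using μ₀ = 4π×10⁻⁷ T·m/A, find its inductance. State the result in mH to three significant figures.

For a thin toroid, L = μ₀N²A/(2πR).
L = (4π×10⁻⁷)(2730)²(2.480×10^-4) / (2π×0.228 m) = 1.621×10^-3 H.

L ≈ 1.62 mH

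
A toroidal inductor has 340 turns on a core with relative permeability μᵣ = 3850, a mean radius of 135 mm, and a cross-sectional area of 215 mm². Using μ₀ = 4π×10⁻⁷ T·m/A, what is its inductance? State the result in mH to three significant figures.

L ≈ 142 mH

For a thin toroid, L = μ₀μᵣN²A/(2πR).
L = (4π×10⁻⁷)(3850)(340)²(2.150×10^-4) / (2π×0.135 m) = 0.1418 H.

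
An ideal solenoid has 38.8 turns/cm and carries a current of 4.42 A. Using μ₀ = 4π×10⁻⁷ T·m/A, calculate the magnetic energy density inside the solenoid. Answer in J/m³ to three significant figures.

u ≈ 185 J/m³

B = μ₀nI = (4π×10⁻⁷)(3.880×10^3)(4.42) = 2.155×10^-2 T.
u = B²/(2μ₀) = (2.155×10^-2)²/(2×4π×10⁻⁷) = 184.8 J/m³.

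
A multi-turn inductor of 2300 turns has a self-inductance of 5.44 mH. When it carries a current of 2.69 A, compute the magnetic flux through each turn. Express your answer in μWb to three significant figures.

From L = NΦ_B/I, the flux per turn is Φ_B = LI/N.
Φ_B = (5.440×10^-3 H)(2.69 A)/2300 = 6.362×10^-6 Wb.

Φ_B ≈ 6.36 μWb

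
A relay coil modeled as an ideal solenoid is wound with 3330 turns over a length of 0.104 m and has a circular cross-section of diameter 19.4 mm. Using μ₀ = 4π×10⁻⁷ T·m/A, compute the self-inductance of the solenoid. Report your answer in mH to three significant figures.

A = π(d/2)² = π(9.700×10^-3 m)² = 2.956×10^-4 m².
For a long solenoid, L = μ₀N²A/ℓ.
L = (4π×10⁻⁷)(3330)²(2.956×10^-4)/(0.104 m) = 3.961×10^-2 H.

L ≈ 39.6 mH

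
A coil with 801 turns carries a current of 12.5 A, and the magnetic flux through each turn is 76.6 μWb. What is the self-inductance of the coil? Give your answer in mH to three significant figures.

L ≈ 4.91 mH

Self-inductance is defined by L = NΦ_B/I (flux linkage over current).
L = (801)(7.660×10^-5 Wb)/(12.5 A) = 4.909×10^-3 H.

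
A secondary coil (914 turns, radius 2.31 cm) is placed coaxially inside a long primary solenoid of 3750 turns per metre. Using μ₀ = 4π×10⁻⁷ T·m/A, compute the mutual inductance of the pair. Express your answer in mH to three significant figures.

The outer solenoid produces a uniform field B₁ = μ₀n₁I₁ across the inner coil,
so the flux linkage is N₂Φ = N₂B₁A₂ = μ₀n₁N₂A₂·I₁, giving M = μ₀n₁N₂A₂.
A₂ = πr² = π(2.310×10^-2 m)² = 1.676×10^-3 m².
M = (4π×10⁻⁷)(3750)(914)(1.676×10^-3) = 7.220×10^-3 H.

M ≈ 7.22 mH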